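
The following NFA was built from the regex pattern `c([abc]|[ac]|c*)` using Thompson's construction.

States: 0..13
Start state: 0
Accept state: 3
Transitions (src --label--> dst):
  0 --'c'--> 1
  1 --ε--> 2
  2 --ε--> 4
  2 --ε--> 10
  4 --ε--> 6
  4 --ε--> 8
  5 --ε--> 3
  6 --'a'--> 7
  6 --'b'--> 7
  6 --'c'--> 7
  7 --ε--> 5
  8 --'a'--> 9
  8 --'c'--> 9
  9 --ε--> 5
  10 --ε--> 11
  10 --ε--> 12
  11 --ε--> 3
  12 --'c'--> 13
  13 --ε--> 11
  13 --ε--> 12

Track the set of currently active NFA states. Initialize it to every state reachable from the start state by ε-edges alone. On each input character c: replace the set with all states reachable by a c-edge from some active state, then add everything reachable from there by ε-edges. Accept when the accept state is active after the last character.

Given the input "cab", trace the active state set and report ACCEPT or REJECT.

Answer: REJECT

Derivation:
initial (ε-close {0}): {0}
'c' @ 1: {1,2,3,4,6,8,10,11,12}  ✓accept
'a' @ 2: {3,5,7,9}  ✓accept
'b' @ 3: {}  — dead — no transitions
final: {}; accept 3 not in set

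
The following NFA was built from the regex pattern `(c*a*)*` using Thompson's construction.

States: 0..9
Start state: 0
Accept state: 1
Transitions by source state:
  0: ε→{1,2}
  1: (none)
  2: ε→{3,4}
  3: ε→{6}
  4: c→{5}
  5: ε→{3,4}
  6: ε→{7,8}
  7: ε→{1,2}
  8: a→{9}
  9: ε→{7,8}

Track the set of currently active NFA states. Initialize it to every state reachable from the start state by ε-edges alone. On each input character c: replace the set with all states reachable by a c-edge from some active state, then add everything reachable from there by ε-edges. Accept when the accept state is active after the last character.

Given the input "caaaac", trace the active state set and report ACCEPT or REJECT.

Answer: ACCEPT

Trace:
start: ε-closure({0}) = {0,1,2,3,4,6,7,8}
'c' @ 1: {1,2,3,4,5,6,7,8}  ✓accept
'a' @ 2: {1,2,3,4,6,7,8,9}  ✓accept
'a' @ 3: {1,2,3,4,6,7,8,9}  ✓accept
'a' @ 4: {1,2,3,4,6,7,8,9}  ✓accept
'a' @ 5: {1,2,3,4,6,7,8,9}  ✓accept
'c' @ 6: {1,2,3,4,5,6,7,8}  ✓accept
final: {1,2,3,4,5,6,7,8}; accept 1 in set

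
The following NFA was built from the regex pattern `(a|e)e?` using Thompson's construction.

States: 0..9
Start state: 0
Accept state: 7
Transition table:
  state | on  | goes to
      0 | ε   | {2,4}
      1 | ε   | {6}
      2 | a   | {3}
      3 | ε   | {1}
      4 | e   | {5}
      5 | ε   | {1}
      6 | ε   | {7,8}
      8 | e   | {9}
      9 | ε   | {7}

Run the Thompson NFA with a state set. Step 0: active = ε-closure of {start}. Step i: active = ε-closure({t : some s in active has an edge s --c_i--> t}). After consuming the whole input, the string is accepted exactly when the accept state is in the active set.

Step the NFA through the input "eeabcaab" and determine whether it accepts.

initial (ε-close {0}): {0,2,4}
'e' @ 1: {1,5,6,7,8}  (accept∈set)
'e' @ 2: {7,9}  (accept∈set)
'a' @ 3: {}  — no active states
rest 'bcaab' ignored (set empty)
end set {} — state 7 not in

Answer: REJECT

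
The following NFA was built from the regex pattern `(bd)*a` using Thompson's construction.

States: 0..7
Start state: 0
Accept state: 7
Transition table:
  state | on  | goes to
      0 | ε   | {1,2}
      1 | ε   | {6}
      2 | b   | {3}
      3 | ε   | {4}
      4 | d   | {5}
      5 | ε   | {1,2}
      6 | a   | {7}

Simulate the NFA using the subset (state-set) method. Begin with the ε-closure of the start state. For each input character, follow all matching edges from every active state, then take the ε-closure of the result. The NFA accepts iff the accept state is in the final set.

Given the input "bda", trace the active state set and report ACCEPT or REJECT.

start: ε-closure({0}) = {0,1,2,6}
'b' @ 1: {3,4}
'd' @ 2: {1,2,5,6}
'a' @ 3: {7}  (accept∈set)
after full input: {7}  (accept=7 in)

Answer: ACCEPT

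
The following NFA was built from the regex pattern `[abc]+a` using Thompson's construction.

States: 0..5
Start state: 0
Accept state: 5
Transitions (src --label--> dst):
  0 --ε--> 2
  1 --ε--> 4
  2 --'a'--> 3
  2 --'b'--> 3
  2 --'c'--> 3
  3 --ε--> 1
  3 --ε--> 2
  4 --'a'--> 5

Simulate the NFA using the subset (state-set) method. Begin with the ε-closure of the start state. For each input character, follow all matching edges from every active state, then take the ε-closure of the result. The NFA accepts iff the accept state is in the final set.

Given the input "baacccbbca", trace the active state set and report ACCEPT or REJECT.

Answer: ACCEPT

Trace:
S₀ = ε-closure({0}) = {0,2}
'b' @ 1: {1,2,3,4}
'a' @ 2: {1,2,3,4,5}  ✓accept
'a' @ 3: {1,2,3,4,5}  ✓accept
'c' @ 4: {1,2,3,4}
'c' @ 5: {1,2,3,4}
'c' @ 6: {1,2,3,4}
'b' @ 7: {1,2,3,4}
'b' @ 8: {1,2,3,4}
'c' @ 9: {1,2,3,4}
'a' @ 10: {1,2,3,4,5}  ✓accept
after full input: {1,2,3,4,5}  (accept=5 in)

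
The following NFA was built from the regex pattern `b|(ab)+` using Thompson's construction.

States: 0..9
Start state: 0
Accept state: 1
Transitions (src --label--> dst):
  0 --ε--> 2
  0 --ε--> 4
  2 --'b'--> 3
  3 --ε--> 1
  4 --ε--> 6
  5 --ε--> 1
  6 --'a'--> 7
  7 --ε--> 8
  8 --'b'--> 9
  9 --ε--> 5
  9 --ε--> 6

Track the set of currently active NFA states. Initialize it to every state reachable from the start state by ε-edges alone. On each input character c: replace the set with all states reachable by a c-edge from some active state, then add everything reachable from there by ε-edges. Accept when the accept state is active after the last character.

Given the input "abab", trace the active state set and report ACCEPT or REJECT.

S₀ = ε-closure({0}) = {0,2,4,6}
'a' @ 1: {7,8}
'b' @ 2: {1,5,6,9}  [accepting]
'a' @ 3: {7,8}
'b' @ 4: {1,5,6,9}  [accepting]
final: {1,5,6,9}; accept 1 in set

Answer: ACCEPT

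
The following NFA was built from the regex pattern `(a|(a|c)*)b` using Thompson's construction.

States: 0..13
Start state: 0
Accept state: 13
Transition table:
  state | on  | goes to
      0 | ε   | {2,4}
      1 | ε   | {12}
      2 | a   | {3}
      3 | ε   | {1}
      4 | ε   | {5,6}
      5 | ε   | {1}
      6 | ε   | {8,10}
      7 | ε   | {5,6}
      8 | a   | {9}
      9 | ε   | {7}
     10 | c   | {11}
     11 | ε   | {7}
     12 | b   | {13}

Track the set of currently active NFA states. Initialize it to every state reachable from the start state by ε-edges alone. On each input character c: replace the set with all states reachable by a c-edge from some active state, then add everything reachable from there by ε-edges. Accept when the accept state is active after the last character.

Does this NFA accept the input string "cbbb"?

start: ε-closure({0}) = {0,1,2,4,5,6,8,10,12}
'c' @ 1: {1,5,6,7,8,10,11,12}
'b' @ 2: {13}  ✓accept
'b' @ 3: {}  — state set empty
rest 'b' ignored (set empty)
end set {} — state 13 not in

Answer: REJECT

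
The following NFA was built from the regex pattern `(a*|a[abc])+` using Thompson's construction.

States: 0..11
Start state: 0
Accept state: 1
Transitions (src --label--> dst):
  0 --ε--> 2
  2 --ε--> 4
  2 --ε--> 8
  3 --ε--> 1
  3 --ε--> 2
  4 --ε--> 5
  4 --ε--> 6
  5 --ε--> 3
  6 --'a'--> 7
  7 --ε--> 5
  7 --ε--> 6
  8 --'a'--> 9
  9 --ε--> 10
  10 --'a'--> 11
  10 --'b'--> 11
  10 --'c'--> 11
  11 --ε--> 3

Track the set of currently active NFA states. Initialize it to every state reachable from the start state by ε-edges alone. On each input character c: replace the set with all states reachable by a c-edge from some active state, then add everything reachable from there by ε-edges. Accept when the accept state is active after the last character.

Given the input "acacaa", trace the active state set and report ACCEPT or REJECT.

Answer: ACCEPT

Steps:
S₀ = ε-closure({0}) = {0,1,2,3,4,5,6,8}
'a' @ 1: {1,2,3,4,5,6,7,8,9,10}  (accept∈set)
'c' @ 2: {1,2,3,4,5,6,8,11}  (accept∈set)
'a' @ 3: {1,2,3,4,5,6,7,8,9,10}  (accept∈set)
'c' @ 4: {1,2,3,4,5,6,8,11}  (accept∈set)
'a' @ 5: {1,2,3,4,5,6,7,8,9,10}  (accept∈set)
'a' @ 6: {1,2,3,4,5,6,7,8,9,10,11}  (accept∈set)
end set {1,2,3,4,5,6,7,8,9,10,11} — state 1 in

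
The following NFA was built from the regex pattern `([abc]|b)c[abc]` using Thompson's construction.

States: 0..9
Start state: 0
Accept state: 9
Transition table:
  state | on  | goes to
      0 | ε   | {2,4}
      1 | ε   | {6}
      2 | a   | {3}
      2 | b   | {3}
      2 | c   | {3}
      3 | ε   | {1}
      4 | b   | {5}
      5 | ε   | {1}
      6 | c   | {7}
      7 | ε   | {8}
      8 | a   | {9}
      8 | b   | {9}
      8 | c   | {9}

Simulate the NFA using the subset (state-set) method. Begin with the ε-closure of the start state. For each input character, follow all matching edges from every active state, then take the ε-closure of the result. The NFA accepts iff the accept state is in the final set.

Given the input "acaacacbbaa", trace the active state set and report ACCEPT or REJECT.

S₀ = ε-closure({0}) = {0,2,4}
'a' @ 1: {1,3,6}
'c' @ 2: {7,8}
'a' @ 3: {9}  [accepting]
'a' @ 4: {}  — dead — no transitions
rest 'cacbbaa' ignored (set empty)
after full input: {}  (accept=9 not in)

Answer: REJECT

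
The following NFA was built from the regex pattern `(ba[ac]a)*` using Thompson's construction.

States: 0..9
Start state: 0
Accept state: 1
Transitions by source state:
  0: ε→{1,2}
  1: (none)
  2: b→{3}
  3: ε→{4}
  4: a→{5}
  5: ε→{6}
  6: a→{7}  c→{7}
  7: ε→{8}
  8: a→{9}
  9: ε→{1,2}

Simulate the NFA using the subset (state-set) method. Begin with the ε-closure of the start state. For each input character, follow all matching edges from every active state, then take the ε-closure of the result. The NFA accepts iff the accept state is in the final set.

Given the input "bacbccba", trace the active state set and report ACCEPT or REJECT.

initial (ε-close {0}): {0,1,2}
'b' @ 1: {3,4}
'a' @ 2: {5,6}
'c' @ 3: {7,8}
'b' @ 4: {}  — dead — no transitions
rest 'ccba' ignored (set empty)
end set {} — state 1 not in

Answer: REJECT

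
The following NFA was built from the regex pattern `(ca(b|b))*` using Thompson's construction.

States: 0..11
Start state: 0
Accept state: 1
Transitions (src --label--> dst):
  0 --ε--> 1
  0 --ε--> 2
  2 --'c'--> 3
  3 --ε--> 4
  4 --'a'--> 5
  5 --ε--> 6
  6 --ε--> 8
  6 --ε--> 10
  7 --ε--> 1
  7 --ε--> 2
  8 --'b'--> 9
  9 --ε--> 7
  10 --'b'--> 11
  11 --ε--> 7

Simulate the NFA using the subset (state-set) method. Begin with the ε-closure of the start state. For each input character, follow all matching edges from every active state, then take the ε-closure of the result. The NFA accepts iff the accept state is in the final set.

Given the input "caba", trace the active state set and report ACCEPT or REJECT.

start: ε-closure({0}) = {0,1,2}
'c' @ 1: {3,4}
'a' @ 2: {5,6,8,10}
'b' @ 3: {1,2,7,9,11}  (accept∈set)
'a' @ 4: {}  — dead — no transitions
final: {}; accept 1 not in set

Answer: REJECT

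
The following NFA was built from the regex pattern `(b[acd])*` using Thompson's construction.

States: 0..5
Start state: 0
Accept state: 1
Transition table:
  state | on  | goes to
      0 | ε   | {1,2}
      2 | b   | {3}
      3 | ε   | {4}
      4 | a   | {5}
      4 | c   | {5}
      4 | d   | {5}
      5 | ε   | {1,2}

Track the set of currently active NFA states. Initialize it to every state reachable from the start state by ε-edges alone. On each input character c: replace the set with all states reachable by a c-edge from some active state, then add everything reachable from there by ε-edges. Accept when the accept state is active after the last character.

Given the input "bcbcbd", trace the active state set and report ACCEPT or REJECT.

S₀ = ε-closure({0}) = {0,1,2}
'b' @ 1: {3,4}
'c' @ 2: {1,2,5}  ✓accept
'b' @ 3: {3,4}
'c' @ 4: {1,2,5}  ✓accept
'b' @ 5: {3,4}
'd' @ 6: {1,2,5}  ✓accept
after full input: {1,2,5}  (accept=1 in)

Answer: ACCEPT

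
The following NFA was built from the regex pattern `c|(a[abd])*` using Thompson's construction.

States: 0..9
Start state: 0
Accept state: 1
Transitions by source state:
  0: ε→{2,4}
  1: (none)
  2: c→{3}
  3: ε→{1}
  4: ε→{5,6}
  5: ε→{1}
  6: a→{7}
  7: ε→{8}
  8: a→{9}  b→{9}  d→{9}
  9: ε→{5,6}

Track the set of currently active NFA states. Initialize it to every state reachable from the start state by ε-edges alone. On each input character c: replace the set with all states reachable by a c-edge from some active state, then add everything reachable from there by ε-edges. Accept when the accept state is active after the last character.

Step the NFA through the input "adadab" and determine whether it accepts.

Answer: ACCEPT

Derivation:
S₀ = ε-closure({0}) = {0,1,2,4,5,6}
'a' @ 1: {7,8}
'd' @ 2: {1,5,6,9}  (accept∈set)
'a' @ 3: {7,8}
'd' @ 4: {1,5,6,9}  (accept∈set)
'a' @ 5: {7,8}
'b' @ 6: {1,5,6,9}  (accept∈set)
final: {1,5,6,9}; accept 1 in set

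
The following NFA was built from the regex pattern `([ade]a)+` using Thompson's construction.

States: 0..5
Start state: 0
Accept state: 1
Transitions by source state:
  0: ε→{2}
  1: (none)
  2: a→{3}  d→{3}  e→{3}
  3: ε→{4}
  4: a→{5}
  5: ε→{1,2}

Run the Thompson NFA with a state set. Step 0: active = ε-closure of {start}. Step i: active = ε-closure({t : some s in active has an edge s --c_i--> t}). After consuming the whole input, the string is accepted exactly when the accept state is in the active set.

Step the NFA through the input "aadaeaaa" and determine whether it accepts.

Answer: ACCEPT

Trace:
start: ε-closure({0}) = {0,2}
'a' @ 1: {3,4}
'a' @ 2: {1,2,5}  [accepting]
'd' @ 3: {3,4}
'a' @ 4: {1,2,5}  [accepting]
'e' @ 5: {3,4}
'a' @ 6: {1,2,5}  [accepting]
'a' @ 7: {3,4}
'a' @ 8: {1,2,5}  [accepting]
end set {1,2,5} — state 1 in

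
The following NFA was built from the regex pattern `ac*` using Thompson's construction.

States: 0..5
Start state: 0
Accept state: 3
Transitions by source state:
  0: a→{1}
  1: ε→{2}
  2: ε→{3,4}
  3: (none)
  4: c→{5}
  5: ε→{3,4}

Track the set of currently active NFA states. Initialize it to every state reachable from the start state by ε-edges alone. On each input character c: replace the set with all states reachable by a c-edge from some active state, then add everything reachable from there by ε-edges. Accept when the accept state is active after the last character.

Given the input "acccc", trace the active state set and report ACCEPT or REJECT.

Answer: ACCEPT

Steps:
S₀ = ε-closure({0}) = {0}
'a' @ 1: {1,2,3,4}  [accepting]
'c' @ 2: {3,4,5}  [accepting]
'c' @ 3: {3,4,5}  [accepting]
'c' @ 4: {3,4,5}  [accepting]
'c' @ 5: {3,4,5}  [accepting]
after full input: {3,4,5}  (accept=3 in)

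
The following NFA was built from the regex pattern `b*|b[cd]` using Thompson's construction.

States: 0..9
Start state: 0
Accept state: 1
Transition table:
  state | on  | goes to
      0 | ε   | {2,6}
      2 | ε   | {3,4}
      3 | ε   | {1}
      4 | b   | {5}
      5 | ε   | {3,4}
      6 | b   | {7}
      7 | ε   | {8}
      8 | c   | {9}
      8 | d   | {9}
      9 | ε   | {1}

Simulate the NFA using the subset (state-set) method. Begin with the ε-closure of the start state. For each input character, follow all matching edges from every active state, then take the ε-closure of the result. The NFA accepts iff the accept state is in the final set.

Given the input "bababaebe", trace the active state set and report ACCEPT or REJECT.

S₀ = ε-closure({0}) = {0,1,2,3,4,6}
'b' @ 1: {1,3,4,5,7,8}  [accepting]
'a' @ 2: {}  — state set empty
rest 'babaebe' ignored (set empty)
final: {}; accept 1 not in set

Answer: REJECT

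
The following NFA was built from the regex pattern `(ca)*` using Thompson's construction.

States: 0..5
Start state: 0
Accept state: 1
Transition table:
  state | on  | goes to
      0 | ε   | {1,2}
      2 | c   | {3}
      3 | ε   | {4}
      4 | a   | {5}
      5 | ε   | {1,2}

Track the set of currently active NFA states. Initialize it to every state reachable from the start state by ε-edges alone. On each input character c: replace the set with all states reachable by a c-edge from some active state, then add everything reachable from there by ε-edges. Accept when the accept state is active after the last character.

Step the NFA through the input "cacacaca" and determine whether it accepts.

Answer: ACCEPT

Trace:
S₀ = ε-closure({0}) = {0,1,2}
'c' @ 1: {3,4}
'a' @ 2: {1,2,5}  (accept∈set)
'c' @ 3: {3,4}
'a' @ 4: {1,2,5}  (accept∈set)
'c' @ 5: {3,4}
'a' @ 6: {1,2,5}  (accept∈set)
'c' @ 7: {3,4}
'a' @ 8: {1,2,5}  (accept∈set)
end set {1,2,5} — state 1 in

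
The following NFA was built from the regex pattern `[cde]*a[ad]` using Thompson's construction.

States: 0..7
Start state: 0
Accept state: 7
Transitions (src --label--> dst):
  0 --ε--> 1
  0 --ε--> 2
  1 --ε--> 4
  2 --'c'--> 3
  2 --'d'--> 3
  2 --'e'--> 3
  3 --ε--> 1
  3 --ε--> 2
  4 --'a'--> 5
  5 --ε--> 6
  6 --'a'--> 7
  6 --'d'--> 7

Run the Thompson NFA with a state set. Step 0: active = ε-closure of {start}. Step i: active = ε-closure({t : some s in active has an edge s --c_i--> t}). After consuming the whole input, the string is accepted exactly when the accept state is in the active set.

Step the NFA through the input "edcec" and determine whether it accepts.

S₀ = ε-closure({0}) = {0,1,2,4}
'e' @ 1: {1,2,3,4}
'd' @ 2: {1,2,3,4}
'c' @ 3: {1,2,3,4}
'e' @ 4: {1,2,3,4}
'c' @ 5: {1,2,3,4}
after full input: {1,2,3,4}  (accept=7 not in)

Answer: REJECT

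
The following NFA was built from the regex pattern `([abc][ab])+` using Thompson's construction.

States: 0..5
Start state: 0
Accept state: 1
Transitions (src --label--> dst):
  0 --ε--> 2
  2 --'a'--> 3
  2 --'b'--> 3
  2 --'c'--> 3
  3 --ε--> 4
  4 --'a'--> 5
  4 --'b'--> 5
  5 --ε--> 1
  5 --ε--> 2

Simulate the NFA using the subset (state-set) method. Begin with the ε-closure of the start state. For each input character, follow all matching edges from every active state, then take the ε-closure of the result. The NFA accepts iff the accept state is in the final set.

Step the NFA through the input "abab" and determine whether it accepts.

Answer: ACCEPT

Trace:
initial (ε-close {0}): {0,2}
'a' @ 1: {3,4}
'b' @ 2: {1,2,5}  ✓accept
'a' @ 3: {3,4}
'b' @ 4: {1,2,5}  ✓accept
final: {1,2,5}; accept 1 in set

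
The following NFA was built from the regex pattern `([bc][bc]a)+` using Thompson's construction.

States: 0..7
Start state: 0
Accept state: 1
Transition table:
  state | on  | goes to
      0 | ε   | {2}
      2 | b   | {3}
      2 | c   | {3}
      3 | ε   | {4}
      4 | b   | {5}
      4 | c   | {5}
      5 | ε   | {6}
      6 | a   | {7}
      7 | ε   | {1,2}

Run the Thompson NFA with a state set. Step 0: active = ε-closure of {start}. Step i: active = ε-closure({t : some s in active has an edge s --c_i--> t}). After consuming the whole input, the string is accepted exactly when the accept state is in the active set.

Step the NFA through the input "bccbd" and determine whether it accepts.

Answer: REJECT

Steps:
S₀ = ε-closure({0}) = {0,2}
'b' @ 1: {3,4}
'c' @ 2: {5,6}
'c' @ 3: {}  — state set empty
rest 'bd' ignored (set empty)
final: {}; accept 1 not in set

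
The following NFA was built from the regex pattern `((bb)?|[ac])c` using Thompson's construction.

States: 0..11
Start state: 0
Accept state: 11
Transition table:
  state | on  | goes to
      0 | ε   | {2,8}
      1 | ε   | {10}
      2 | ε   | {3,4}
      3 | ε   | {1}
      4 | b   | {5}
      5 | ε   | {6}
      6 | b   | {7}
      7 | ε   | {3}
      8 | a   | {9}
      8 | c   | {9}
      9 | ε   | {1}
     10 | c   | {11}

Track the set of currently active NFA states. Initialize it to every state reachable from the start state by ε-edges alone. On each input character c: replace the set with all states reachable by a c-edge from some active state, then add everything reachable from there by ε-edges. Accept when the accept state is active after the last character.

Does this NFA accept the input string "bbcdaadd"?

Answer: REJECT

Derivation:
start: ε-closure({0}) = {0,1,2,3,4,8,10}
'b' @ 1: {5,6}
'b' @ 2: {1,3,7,10}
'c' @ 3: {11}  [accepting]
'd' @ 4: {}  — no active states
rest 'aadd' ignored (set empty)
after full input: {}  (accept=11 not in)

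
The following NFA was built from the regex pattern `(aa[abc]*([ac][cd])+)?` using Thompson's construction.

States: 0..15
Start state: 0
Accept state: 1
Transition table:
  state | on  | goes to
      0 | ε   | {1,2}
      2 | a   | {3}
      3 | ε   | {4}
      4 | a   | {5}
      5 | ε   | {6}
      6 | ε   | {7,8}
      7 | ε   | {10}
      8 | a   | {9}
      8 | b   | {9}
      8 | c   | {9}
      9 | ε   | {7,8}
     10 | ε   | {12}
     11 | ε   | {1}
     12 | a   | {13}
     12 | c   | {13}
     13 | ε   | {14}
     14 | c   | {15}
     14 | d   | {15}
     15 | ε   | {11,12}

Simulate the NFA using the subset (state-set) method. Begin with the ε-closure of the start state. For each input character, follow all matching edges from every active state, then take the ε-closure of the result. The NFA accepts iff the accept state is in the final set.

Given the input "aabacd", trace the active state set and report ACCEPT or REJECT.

initial (ε-close {0}): {0,1,2}
'a' @ 1: {3,4}
'a' @ 2: {5,6,7,8,10,12}
'b' @ 3: {7,8,9,10,12}
'a' @ 4: {7,8,9,10,12,13,14}
'c' @ 5: {1,7,8,9,10,11,12,13,14,15}  (accept∈set)
'd' @ 6: {1,11,12,15}  (accept∈set)
end set {1,11,12,15} — state 1 in

Answer: ACCEPT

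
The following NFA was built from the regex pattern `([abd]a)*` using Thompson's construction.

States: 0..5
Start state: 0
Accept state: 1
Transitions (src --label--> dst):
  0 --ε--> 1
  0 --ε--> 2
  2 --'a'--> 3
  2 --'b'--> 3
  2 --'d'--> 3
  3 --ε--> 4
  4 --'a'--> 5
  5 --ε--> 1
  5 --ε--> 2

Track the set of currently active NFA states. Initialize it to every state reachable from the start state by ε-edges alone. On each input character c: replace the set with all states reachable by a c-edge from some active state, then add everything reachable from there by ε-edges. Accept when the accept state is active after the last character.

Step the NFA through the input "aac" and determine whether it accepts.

initial (ε-close {0}): {0,1,2}
'a' @ 1: {3,4}
'a' @ 2: {1,2,5}  ✓accept
'c' @ 3: {}  — dead — no transitions
end set {} — state 1 not in

Answer: REJECT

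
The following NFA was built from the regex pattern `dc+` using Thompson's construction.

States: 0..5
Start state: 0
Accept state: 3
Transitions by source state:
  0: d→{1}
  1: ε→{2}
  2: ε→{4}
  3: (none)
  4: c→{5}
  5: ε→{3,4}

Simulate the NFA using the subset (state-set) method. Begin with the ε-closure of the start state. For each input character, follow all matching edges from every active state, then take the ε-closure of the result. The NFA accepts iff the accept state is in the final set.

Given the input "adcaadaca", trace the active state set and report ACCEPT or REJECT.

Answer: REJECT

Trace:
S₀ = ε-closure({0}) = {0}
'a' @ 1: {}  — dead — no transitions
rest 'dcaadaca' ignored (set empty)
final: {}; accept 3 not in set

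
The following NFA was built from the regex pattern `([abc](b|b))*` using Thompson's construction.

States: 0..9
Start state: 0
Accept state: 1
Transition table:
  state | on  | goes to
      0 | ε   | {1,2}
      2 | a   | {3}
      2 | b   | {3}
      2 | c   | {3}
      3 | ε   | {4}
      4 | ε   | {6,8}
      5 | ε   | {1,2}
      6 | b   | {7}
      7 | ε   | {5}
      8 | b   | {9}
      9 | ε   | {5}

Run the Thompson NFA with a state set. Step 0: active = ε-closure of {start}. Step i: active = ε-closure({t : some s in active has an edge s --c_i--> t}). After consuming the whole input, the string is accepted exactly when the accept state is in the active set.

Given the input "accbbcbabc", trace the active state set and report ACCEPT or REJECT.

initial (ε-close {0}): {0,1,2}
'a' @ 1: {3,4,6,8}
'c' @ 2: {}  — state set empty
rest 'cbbcbabc' ignored (set empty)
final: {}; accept 1 not in set

Answer: REJECT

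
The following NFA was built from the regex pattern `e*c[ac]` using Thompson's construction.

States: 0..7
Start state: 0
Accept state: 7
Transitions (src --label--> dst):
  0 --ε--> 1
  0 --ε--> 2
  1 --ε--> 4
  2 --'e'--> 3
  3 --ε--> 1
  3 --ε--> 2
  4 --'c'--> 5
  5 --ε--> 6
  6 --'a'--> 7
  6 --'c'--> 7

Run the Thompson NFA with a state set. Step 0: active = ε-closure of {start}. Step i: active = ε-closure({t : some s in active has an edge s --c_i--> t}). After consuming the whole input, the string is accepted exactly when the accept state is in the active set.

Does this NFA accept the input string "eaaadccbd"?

Answer: REJECT

Steps:
S₀ = ε-closure({0}) = {0,1,2,4}
'e' @ 1: {1,2,3,4}
'a' @ 2: {}  — state set empty
rest 'aadccbd' ignored (set empty)
end set {} — state 7 not in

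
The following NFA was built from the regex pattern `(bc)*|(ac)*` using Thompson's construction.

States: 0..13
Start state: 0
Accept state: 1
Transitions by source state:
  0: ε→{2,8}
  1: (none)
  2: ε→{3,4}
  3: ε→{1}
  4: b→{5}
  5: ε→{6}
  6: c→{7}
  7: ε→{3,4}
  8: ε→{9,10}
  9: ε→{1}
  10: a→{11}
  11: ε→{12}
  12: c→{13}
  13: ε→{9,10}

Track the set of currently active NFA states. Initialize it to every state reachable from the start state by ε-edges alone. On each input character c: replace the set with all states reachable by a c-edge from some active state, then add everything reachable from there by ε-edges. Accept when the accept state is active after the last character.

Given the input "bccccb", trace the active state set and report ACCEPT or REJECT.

Answer: REJECT

Trace:
S₀ = ε-closure({0}) = {0,1,2,3,4,8,9,10}
'b' @ 1: {5,6}
'c' @ 2: {1,3,4,7}  (accept∈set)
'c' @ 3: {}  — dead — no transitions
rest 'ccb' ignored (set empty)
after full input: {}  (accept=1 not in)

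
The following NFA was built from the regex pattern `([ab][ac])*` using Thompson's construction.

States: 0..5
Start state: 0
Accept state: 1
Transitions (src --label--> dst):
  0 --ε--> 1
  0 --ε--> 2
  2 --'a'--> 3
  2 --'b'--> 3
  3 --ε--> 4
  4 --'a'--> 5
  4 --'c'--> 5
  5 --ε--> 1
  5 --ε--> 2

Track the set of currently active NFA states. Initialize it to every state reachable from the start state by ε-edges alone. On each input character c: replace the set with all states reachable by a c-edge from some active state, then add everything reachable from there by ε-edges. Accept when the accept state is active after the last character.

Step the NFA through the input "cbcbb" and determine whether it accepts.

S₀ = ε-closure({0}) = {0,1,2}
'c' @ 1: {}  — state set empty
rest 'bcbb' ignored (set empty)
final: {}; accept 1 not in set

Answer: REJECT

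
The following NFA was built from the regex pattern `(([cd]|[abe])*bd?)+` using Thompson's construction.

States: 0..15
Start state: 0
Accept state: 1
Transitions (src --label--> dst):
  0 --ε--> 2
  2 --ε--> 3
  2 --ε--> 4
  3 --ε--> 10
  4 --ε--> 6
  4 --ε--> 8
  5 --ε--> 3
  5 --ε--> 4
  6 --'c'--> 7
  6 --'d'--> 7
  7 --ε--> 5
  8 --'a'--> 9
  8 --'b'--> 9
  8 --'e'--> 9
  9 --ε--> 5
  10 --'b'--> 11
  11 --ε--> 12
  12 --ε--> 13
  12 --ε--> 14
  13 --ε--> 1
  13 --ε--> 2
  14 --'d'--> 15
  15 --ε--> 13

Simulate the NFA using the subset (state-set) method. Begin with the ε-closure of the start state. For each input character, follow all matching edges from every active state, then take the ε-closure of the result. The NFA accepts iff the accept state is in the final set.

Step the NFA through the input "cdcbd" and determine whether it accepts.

Answer: ACCEPT

Derivation:
initial (ε-close {0}): {0,2,3,4,6,8,10}
'c' @ 1: {3,4,5,6,7,8,10}
'd' @ 2: {3,4,5,6,7,8,10}
'c' @ 3: {3,4,5,6,7,8,10}
'b' @ 4: {1,2,3,4,5,6,8,9,10,11,12,13,14}  ✓accept
'd' @ 5: {1,2,3,4,5,6,7,8,10,13,15}  ✓accept
after full input: {1,2,3,4,5,6,7,8,10,13,15}  (accept=1 in)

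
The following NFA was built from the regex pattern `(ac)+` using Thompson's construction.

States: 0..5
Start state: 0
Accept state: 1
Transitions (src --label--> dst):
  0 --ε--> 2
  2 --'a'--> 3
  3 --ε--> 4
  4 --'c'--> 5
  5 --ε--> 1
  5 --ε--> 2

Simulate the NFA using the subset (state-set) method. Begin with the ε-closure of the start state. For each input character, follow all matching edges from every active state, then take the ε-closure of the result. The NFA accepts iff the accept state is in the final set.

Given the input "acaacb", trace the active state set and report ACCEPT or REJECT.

Answer: REJECT

Steps:
initial (ε-close {0}): {0,2}
'a' @ 1: {3,4}
'c' @ 2: {1,2,5}  ✓accept
'a' @ 3: {3,4}
'a' @ 4: {}  — state set empty
rest 'cb' ignored (set empty)
after full input: {}  (accept=1 not in)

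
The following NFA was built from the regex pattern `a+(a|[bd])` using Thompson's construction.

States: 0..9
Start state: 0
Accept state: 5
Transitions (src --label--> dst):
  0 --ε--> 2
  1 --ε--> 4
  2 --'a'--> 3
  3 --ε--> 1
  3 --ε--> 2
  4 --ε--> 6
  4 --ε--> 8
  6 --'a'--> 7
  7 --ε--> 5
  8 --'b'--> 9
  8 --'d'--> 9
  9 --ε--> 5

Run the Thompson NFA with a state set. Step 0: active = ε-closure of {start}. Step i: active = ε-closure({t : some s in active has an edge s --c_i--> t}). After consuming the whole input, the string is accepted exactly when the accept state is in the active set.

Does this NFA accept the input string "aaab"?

start: ε-closure({0}) = {0,2}
'a' @ 1: {1,2,3,4,6,8}
'a' @ 2: {1,2,3,4,5,6,7,8}  ✓accept
'a' @ 3: {1,2,3,4,5,6,7,8}  ✓accept
'b' @ 4: {5,9}  ✓accept
after full input: {5,9}  (accept=5 in)

Answer: ACCEPT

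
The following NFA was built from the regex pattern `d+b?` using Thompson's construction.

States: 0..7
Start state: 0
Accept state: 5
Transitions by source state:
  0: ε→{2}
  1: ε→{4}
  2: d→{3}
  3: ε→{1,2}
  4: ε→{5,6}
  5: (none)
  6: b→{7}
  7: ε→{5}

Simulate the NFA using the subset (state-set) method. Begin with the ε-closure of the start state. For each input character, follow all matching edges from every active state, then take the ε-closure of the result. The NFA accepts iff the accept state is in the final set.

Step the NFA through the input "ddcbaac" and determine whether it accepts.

S₀ = ε-closure({0}) = {0,2}
'd' @ 1: {1,2,3,4,5,6}  ✓accept
'd' @ 2: {1,2,3,4,5,6}  ✓accept
'c' @ 3: {}  — dead — no transitions
rest 'baac' ignored (set empty)
after full input: {}  (accept=5 not in)

Answer: REJECT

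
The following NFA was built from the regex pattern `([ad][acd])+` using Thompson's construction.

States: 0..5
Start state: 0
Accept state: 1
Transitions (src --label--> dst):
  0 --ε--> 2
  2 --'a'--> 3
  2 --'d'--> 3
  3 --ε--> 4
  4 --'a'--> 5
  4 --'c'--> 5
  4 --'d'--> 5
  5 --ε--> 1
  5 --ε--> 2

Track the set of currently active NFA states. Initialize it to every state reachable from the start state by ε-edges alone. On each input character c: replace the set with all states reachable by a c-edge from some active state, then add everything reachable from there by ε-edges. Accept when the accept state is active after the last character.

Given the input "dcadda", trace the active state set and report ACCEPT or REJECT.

start: ε-closure({0}) = {0,2}
'd' @ 1: {3,4}
'c' @ 2: {1,2,5}  [accepting]
'a' @ 3: {3,4}
'd' @ 4: {1,2,5}  [accepting]
'd' @ 5: {3,4}
'a' @ 6: {1,2,5}  [accepting]
end set {1,2,5} — state 1 in

Answer: ACCEPT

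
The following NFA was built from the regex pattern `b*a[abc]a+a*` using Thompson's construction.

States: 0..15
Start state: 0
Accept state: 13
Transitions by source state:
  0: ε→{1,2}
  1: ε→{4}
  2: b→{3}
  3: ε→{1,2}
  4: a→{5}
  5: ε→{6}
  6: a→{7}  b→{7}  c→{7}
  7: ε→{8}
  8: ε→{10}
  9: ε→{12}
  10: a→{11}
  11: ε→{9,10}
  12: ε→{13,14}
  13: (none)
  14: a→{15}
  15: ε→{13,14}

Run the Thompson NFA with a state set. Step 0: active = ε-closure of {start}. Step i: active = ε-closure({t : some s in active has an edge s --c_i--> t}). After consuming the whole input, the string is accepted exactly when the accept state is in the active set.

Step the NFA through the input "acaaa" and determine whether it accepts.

S₀ = ε-closure({0}) = {0,1,2,4}
'a' @ 1: {5,6}
'c' @ 2: {7,8,10}
'a' @ 3: {9,10,11,12,13,14}  ✓accept
'a' @ 4: {9,10,11,12,13,14,15}  ✓accept
'a' @ 5: {9,10,11,12,13,14,15}  ✓accept
end set {9,10,11,12,13,14,15} — state 13 in

Answer: ACCEPT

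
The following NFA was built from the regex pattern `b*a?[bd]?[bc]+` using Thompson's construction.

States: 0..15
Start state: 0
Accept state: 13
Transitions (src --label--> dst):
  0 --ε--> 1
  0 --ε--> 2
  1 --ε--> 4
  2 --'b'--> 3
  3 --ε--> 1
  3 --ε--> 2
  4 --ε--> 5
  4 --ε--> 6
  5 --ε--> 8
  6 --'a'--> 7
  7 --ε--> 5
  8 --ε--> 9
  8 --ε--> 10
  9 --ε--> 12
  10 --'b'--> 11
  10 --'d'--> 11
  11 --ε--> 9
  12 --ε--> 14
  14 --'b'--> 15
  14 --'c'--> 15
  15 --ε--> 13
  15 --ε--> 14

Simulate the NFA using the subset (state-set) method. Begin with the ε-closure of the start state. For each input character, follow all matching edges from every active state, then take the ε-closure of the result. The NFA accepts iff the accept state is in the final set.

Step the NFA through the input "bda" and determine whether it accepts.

Answer: REJECT

Trace:
initial (ε-close {0}): {0,1,2,4,5,6,8,9,10,12,14}
'b' @ 1: {1,2,3,4,5,6,8,9,10,11,12,13,14,15}  ✓accept
'd' @ 2: {9,11,12,14}
'a' @ 3: {}  — state set empty
final: {}; accept 13 not in set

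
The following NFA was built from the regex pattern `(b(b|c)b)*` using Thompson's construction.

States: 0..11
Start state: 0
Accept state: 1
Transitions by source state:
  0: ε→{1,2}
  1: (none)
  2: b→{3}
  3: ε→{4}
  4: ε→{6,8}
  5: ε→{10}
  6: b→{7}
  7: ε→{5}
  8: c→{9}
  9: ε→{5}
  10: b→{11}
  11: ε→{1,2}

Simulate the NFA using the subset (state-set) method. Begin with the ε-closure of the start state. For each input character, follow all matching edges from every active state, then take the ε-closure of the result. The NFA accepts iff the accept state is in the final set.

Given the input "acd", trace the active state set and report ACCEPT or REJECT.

S₀ = ε-closure({0}) = {0,1,2}
'a' @ 1: {}  — no active states
rest 'cd' ignored (set empty)
end set {} — state 1 not in

Answer: REJECT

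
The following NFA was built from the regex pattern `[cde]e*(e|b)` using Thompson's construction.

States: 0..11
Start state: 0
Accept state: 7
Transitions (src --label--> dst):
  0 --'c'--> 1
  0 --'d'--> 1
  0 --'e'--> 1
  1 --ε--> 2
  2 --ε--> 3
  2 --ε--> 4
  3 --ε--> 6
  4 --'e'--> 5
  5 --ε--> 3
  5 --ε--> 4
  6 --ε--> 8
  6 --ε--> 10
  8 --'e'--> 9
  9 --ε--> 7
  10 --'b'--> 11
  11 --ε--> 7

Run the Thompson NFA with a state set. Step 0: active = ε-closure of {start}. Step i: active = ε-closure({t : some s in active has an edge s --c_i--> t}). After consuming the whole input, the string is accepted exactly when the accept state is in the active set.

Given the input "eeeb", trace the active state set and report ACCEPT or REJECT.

Answer: ACCEPT

Steps:
start: ε-closure({0}) = {0}
'e' @ 1: {1,2,3,4,6,8,10}
'e' @ 2: {3,4,5,6,7,8,9,10}  [accepting]
'e' @ 3: {3,4,5,6,7,8,9,10}  [accepting]
'b' @ 4: {7,11}  [accepting]
after full input: {7,11}  (accept=7 in)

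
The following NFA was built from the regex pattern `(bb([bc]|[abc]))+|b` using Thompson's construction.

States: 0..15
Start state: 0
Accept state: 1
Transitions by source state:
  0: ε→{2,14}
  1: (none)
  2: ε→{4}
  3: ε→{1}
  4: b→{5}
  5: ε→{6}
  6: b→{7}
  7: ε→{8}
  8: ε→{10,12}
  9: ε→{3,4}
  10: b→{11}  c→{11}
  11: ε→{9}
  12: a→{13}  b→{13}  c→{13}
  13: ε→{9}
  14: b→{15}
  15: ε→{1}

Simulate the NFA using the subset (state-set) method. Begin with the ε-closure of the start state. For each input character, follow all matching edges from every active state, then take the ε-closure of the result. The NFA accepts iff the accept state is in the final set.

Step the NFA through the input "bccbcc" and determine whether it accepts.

Answer: REJECT

Trace:
start: ε-closure({0}) = {0,2,4,14}
'b' @ 1: {1,5,6,15}  (accept∈set)
'c' @ 2: {}  — dead — no transitions
rest 'cbcc' ignored (set empty)
after full input: {}  (accept=1 not in)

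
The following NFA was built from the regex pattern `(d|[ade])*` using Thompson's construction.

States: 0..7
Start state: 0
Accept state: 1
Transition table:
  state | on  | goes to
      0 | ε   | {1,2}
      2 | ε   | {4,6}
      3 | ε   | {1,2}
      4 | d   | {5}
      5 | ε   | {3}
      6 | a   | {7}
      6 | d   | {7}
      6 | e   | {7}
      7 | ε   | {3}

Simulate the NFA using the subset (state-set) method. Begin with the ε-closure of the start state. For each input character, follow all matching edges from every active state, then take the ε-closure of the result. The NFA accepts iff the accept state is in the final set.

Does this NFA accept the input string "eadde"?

S₀ = ε-closure({0}) = {0,1,2,4,6}
'e' @ 1: {1,2,3,4,6,7}  [accepting]
'a' @ 2: {1,2,3,4,6,7}  [accepting]
'd' @ 3: {1,2,3,4,5,6,7}  [accepting]
'd' @ 4: {1,2,3,4,5,6,7}  [accepting]
'e' @ 5: {1,2,3,4,6,7}  [accepting]
end set {1,2,3,4,6,7} — state 1 in

Answer: ACCEPT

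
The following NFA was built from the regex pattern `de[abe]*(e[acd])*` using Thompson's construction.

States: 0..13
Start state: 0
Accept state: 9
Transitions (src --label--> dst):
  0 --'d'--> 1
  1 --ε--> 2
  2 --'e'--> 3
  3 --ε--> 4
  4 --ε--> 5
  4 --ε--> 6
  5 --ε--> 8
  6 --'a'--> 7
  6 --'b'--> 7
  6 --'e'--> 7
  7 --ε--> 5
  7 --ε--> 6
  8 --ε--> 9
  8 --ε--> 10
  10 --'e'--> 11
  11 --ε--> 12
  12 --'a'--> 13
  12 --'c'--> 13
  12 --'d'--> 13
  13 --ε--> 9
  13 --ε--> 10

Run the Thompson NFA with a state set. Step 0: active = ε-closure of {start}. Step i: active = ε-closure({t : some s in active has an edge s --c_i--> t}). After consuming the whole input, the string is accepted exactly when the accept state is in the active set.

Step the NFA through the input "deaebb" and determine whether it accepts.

start: ε-closure({0}) = {0}
'd' @ 1: {1,2}
'e' @ 2: {3,4,5,6,8,9,10}  (accept∈set)
'a' @ 3: {5,6,7,8,9,10}  (accept∈set)
'e' @ 4: {5,6,7,8,9,10,11,12}  (accept∈set)
'b' @ 5: {5,6,7,8,9,10}  (accept∈set)
'b' @ 6: {5,6,7,8,9,10}  (accept∈set)
end set {5,6,7,8,9,10} — state 9 in

Answer: ACCEPT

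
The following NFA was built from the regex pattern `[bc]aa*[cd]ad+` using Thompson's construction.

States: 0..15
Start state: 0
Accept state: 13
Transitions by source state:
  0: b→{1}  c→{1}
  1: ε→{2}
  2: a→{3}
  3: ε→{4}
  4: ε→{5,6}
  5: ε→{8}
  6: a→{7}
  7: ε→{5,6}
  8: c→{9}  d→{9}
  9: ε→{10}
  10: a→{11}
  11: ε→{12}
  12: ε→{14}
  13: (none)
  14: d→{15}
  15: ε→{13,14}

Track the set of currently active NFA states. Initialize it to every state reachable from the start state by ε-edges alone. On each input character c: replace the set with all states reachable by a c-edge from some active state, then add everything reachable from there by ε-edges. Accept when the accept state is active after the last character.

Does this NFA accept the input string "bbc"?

S₀ = ε-closure({0}) = {0}
'b' @ 1: {1,2}
'b' @ 2: {}  — dead — no transitions
rest 'c' ignored (set empty)
final: {}; accept 13 not in set

Answer: REJECT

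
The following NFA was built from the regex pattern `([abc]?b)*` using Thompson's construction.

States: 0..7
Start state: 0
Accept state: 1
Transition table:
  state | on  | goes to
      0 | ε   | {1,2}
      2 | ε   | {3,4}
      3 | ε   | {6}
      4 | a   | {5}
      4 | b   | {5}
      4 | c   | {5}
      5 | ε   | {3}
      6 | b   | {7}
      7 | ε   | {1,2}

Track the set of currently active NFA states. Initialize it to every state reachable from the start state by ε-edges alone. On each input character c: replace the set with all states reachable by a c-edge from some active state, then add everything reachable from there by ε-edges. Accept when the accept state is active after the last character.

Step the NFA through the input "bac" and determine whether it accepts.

Answer: REJECT

Trace:
initial (ε-close {0}): {0,1,2,3,4,6}
'b' @ 1: {1,2,3,4,5,6,7}  ✓accept
'a' @ 2: {3,5,6}
'c' @ 3: {}  — dead — no transitions
end set {} — state 1 not in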